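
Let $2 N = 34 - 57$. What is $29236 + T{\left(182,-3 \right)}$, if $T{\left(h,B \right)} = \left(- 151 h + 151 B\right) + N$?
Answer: $\frac{2579}{2} \approx 1289.5$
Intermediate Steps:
$N = - \frac{23}{2}$ ($N = \frac{34 - 57}{2} = \frac{1}{2} \left(-23\right) = - \frac{23}{2} \approx -11.5$)
$T{\left(h,B \right)} = - \frac{23}{2} - 151 h + 151 B$ ($T{\left(h,B \right)} = \left(- 151 h + 151 B\right) - \frac{23}{2} = - \frac{23}{2} - 151 h + 151 B$)
$29236 + T{\left(182,-3 \right)} = 29236 - \frac{55893}{2} = \frac{2579}{2}$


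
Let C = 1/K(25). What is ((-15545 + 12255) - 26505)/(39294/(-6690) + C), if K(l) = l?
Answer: 1644625/322 ≈ 5107.5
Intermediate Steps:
C = 1/25 ≈ 0.040000
((-15545 + 12255) - 26505)/(39294/(-6690) + C) = ((-15545 + 12255) - 26505)/(39294/(-6690) + 1/25) = (-3290 - 26505)/(39294*(-1/6690) + 1/25) = -29795/(-6549/1115 + 1/25) = -29795/(-32522/5575) = -29795*(-5575/32522) = 1644625/322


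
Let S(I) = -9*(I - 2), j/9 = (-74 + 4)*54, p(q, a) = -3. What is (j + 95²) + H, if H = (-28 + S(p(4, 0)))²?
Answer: -24706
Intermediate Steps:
j = -34020 (j = 9*((-74 + 4)*54) = 9*(-70*54) = 9*(-3780) = -34020)
S(I) = 18 - 9*I (S(I) = -9*(-2 + I) = 18 - 9*I)
H = 289 (H = (-28 + (18 - 9*(-3)))² = (-28 + (18 + 27))² = (-28 + 45)² = 17² = 289)
(j + 95²) + H = (-34020 + 95²) + 289 = (-34020 + 9025) + 289 = -24995 + 289 = -24706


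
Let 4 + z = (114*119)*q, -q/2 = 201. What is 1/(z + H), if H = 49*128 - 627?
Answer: -1/5447891 ≈ -1.8356e-7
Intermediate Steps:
q = -402 (q = -2*201 = -402)
z = -5453536 (z = -4 + (114*119)*(-402) = -4 + 13566*(-402) = -4 - 5453532 = -5453536)
H = 5645 (H = 6272 - 627 = 5645)
1/(z + H) = 1/(-5453536 + 5645) = 1/(-5447891) = -1/5447891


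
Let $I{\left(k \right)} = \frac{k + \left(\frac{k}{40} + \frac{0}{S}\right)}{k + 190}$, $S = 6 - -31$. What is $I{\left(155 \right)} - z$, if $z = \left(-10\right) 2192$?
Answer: $\frac{60500471}{2760} \approx 21920.0$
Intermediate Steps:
$z = -21920$
$S = 37$ ($S = 6 + 31 = 37$)
$I{\left(k \right)} = \frac{41 k}{40 \left(190 + k\right)}$ ($I{\left(k \right)} = \frac{k + \left(\frac{k}{40} + \frac{0}{37}\right)}{k + 190} = \frac{k + \left(k \frac{1}{40} + 0 \cdot \frac{1}{37}\right)}{190 + k} = \frac{k + \left(\frac{k}{40} + 0\right)}{190 + k} = \frac{k + \frac{k}{40}}{190 + k} = \frac{\frac{41}{40} k}{190 + k} = \frac{41 k}{40 \left(190 + k\right)}$)
$I{\left(155 \right)} - z = \frac{41}{40} \cdot 155 \frac{1}{190 + 155} - -21920 = \frac{41}{40} \cdot 155 \cdot \frac{1}{345} + 21920 = \frac{1271}{2760} + 21920 = \frac{60500471}{2760}$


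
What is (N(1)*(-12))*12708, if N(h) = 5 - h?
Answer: -609984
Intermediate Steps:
(N(1)*(-12))*12708 = ((5 - 1*1)*(-12))*12708 = ((5 - 1)*(-12))*12708 = (4*(-12))*12708 = -48*12708 = -609984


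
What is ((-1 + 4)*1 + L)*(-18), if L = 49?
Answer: -936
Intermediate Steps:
((-1 + 4)*1 + L)*(-18) = ((-1 + 4)*1 + 49)*(-18) = (3*1 + 49)*(-18) = (3 + 49)*(-18) = 52*(-18) = -936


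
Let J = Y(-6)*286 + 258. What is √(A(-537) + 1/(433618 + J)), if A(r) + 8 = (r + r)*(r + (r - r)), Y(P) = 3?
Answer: √108998308200942614/434734 ≈ 759.43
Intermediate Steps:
A(r) = -8 + 2*r² (A(r) = -8 + (r + r)*(r + (r - r)) = -8 + (2*r)*(r + 0) = -8 + (2*r)*r = -8 + 2*r²)
J = 1116 (J = 3*286 + 258 = 858 + 258 = 1116)
√(A(-537) + 1/(433618 + J)) = √((-8 + 2*(-537)²) + 1/(433618 + 1116)) = √((-8 + 2*288369) + 1/434734) = √((-8 + 576738) + 1/434734) = √(576730 + 1/434734) = √(250724139821/434734) = √108998308200942614/434734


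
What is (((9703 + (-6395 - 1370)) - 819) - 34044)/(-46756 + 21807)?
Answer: 32925/24949 ≈ 1.3197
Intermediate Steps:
(((9703 + (-6395 - 1370)) - 819) - 34044)/(-46756 + 21807) = (((9703 - 7765) - 819) - 34044)/(-24949) = ((1938 - 819) - 34044)*(-1/24949) = (1119 - 34044)*(-1/24949) = -32925*(-1/24949) = 32925/24949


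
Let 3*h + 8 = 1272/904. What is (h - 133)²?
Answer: 2100572224/114921 ≈ 18278.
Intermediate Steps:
h = -745/339 (h = -8/3 + (1272/904)/3 = -8/3 + (1272*(1/904))/3 = -8/3 + (⅓)*(159/113) = -8/3 + 53/113 = -745/339 ≈ -2.1976)
(h - 133)² = (-745/339 - 133)² = (-45832/339)² = 2100572224/114921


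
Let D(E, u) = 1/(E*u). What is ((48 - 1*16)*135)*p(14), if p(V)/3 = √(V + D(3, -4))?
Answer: 2160*√501 ≈ 48347.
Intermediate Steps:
D(E, u) = 1/(E*u)
p(V) = 3*√(-1/12 + V) (p(V) = 3*√(V + 1/(3*(-4))) = 3*√(V + (⅓)*(-¼)) = 3*√(V - 1/12) = 3*√(-1/12 + V))
((48 - 1*16)*135)*p(14) = ((48 - 1*16)*135)*(√(-3 + 36*14)/2) = ((48 - 16)*135)*(√(-3 + 504)/2) = (32*135)*(√501/2) = 4320*(√501/2) = 2160*√501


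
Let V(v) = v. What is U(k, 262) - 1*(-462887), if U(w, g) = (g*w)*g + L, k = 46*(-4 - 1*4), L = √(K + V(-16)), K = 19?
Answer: -24798105 + √3 ≈ -2.4798e+7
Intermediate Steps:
L = √3 (L = √(19 - 16) = √3 ≈ 1.7320)
k = -368 (k = 46*(-4 - 4) = 46*(-8) = -368)
U(w, g) = √3 + w*g² (U(w, g) = (g*w)*g + √3 = w*g² + √3 = √3 + w*g²)
U(k, 262) - 1*(-462887) = (√3 - 368*262²) - 1*(-462887) = (√3 - 368*68644) + 462887 = (√3 - 25260992) + 462887 = (-25260992 + √3) + 462887 = -24798105 + √3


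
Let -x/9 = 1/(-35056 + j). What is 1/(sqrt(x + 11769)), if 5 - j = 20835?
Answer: sqrt(36757470860898)/657722343 ≈ 0.0092179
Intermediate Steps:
j = -20830 (j = 5 - 1*20835 = 5 - 20835 = -20830)
x = 9/55886 (x = -9/(-35056 - 20830) = -9/(-55886) = -9*(-1/55886) = 9/55886 ≈ 0.00016104)
1/(sqrt(x + 11769)) = 1/(sqrt(9/55886 + 11769)) = 1/(sqrt(657722343/55886)) = 1/(sqrt(36757470860898)/55886) = sqrt(36757470860898)/657722343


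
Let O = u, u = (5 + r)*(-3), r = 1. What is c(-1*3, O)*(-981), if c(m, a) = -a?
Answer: -17658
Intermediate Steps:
u = -18 (u = (5 + 1)*(-3) = 6*(-3) = -18)
O = -18
c(-1*3, O)*(-981) = -1*(-18)*(-981) = 18*(-981) = -17658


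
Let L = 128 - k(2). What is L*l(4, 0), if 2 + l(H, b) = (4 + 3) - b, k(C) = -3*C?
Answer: 670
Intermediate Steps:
l(H, b) = 5 - b (l(H, b) = -2 + ((4 + 3) - b) = -2 + (7 - b) = 5 - b)
L = 134 (L = 128 - (-3)*2 = 128 - 1*(-6) = 128 + 6 = 134)
L*l(4, 0) = 134*(5 - 1*0) = 134*(5 + 0) = 134*5 = 670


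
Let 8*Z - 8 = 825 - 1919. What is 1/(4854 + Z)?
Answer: 4/18873 ≈ 0.00021194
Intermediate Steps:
Z = -543/4 (Z = 1 + (825 - 1919)/8 = 1 + (⅛)*(-1094) = 1 - 547/4 = -543/4 ≈ -135.75)
1/(4854 + Z) = 1/(4854 - 543/4) = 1/(18873/4) = 4/18873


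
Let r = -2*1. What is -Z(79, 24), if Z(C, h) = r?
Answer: 2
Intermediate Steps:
r = -2
Z(C, h) = -2
-Z(79, 24) = -1*(-2) = 2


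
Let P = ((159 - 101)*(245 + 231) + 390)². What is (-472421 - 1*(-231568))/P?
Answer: -240853/783888004 ≈ -0.00030725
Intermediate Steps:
P = 783888004 (P = (58*476 + 390)² = (27608 + 390)² = 27998² = 783888004)
(-472421 - 1*(-231568))/P = (-472421 - 1*(-231568))/783888004 = (-472421 + 231568)*(1/783888004) = -240853*1/783888004 = -240853/783888004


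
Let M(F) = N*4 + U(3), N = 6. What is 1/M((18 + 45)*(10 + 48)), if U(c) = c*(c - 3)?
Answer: 1/24 ≈ 0.041667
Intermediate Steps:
U(c) = c*(-3 + c)
M(F) = 24 (M(F) = 6*4 + 3*(-3 + 3) = 24 + 3*0 = 24 + 0 = 24)
1/M((18 + 45)*(10 + 48)) = 1/24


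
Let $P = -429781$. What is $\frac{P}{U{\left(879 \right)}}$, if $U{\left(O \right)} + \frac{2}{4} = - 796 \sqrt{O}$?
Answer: $- \frac{859562}{2227793855} + \frac{1368422704 \sqrt{879}}{2227793855} \approx 18.211$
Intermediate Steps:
$U{\left(O \right)} = - \frac{1}{2} - 796 \sqrt{O}$
$\frac{P}{U{\left(879 \right)}} = - \frac{429781}{- \frac{1}{2} - 796 \sqrt{879}}$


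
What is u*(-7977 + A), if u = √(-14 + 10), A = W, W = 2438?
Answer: -11078*I ≈ -11078.0*I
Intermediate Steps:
A = 2438
u = 2*I (u = √(-4) = 2*I ≈ 2.0*I)
u*(-7977 + A) = (2*I)*(-7977 + 2438) = (2*I)*(-5539) = -11078*I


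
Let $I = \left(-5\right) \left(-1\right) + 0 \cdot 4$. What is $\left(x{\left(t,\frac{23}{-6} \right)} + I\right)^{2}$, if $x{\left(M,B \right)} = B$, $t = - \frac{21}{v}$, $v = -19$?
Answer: $\frac{49}{36} \approx 1.3611$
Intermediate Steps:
$t = \frac{21}{19}$ ($t = - \frac{21}{-19} = \left(-21\right) \left(- \frac{1}{19}\right) = \frac{21}{19} \approx 1.1053$)
$I = 5$ ($I = 5 + 0 = 5$)
$\left(x{\left(t,\frac{23}{-6} \right)} + I\right)^{2} = \left(\frac{23}{-6} + 5\right)^{2} = \left(23 \left(- \frac{1}{6}\right) + 5\right)^{2} = \left(- \frac{23}{6} + 5\right)^{2} = \left(\frac{7}{6}\right)^{2} = \frac{49}{36}$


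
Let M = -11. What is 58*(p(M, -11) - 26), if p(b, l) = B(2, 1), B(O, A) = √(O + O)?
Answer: -1392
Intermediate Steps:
B(O, A) = √2*√O (B(O, A) = √(2*O) = √2*√O)
p(b, l) = 2 (p(b, l) = √2*√2 = 2)
58*(p(M, -11) - 26) = 58*(2 - 26) = 58*(-24) = -1392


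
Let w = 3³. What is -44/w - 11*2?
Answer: -638/27 ≈ -23.630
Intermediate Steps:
w = 27
-44/w - 11*2 = -44/27 - 11*2 = -44*1/27 - 22 = -44/27 - 22 = -638/27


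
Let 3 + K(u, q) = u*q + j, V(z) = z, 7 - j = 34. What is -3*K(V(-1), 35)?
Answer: 195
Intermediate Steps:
j = -27 (j = 7 - 1*34 = 7 - 34 = -27)
K(u, q) = -30 + q*u (K(u, q) = -3 + (u*q - 27) = -3 + (q*u - 27) = -3 + (-27 + q*u) = -30 + q*u)
-3*K(V(-1), 35) = -3*(-30 + 35*(-1)) = -3*(-30 - 35) = -3*(-65) = 195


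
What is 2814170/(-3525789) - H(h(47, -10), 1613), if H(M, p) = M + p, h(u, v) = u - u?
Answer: -5689911827/3525789 ≈ -1613.8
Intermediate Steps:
h(u, v) = 0
2814170/(-3525789) - H(h(47, -10), 1613) = 2814170/(-3525789) - (0 + 1613) = 2814170*(-1/3525789) - 1*1613 = -2814170/3525789 - 1613 = -5689911827/3525789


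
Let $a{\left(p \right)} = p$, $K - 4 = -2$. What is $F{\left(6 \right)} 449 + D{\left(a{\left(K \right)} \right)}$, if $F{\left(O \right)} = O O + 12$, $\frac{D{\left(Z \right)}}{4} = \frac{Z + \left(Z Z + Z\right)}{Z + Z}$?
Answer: $21560$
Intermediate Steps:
$K = 2$ ($K = 4 - 2 = 2$)
$D{\left(Z \right)} = \frac{2 \left(Z^{2} + 2 Z\right)}{Z}$ ($D{\left(Z \right)} = 4 \frac{Z + \left(Z Z + Z\right)}{Z + Z} = 4 \frac{Z + \left(Z^{2} + Z\right)}{2 Z} = 4 \left(Z + \left(Z + Z^{2}\right)\right) \frac{1}{2 Z} = 4 \left(Z^{2} + 2 Z\right) \frac{1}{2 Z} = 4 \frac{Z^{2} + 2 Z}{2 Z} = \frac{2 \left(Z^{2} + 2 Z\right)}{Z}$)
$F{\left(O \right)} = 12 + O^{2}$ ($F{\left(O \right)} = O^{2} + 12 = 12 + O^{2}$)
$F{\left(6 \right)} 449 + D{\left(a{\left(K \right)} \right)} = \left(12 + 6^{2}\right) 449 + \left(4 + 2 \cdot 2\right) = \left(12 + 36\right) 449 + \left(4 + 4\right) = 48 \cdot 449 + 8 = 21552 + 8 = 21560$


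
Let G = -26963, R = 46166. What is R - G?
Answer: 73129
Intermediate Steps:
R - G = 46166 - 1*(-26963) = 46166 + 26963 = 73129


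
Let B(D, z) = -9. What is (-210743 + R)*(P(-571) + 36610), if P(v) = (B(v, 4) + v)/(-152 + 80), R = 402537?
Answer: 63208110125/9 ≈ 7.0231e+9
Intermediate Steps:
P(v) = ⅛ - v/72 (P(v) = (-9 + v)/(-152 + 80) = (-9 + v)/(-72) = (-9 + v)*(-1/72) = ⅛ - v/72)
(-210743 + R)*(P(-571) + 36610) = (-210743 + 402537)*((⅛ - 1/72*(-571)) + 36610) = 191794*((⅛ + 571/72) + 36610) = 191794*(145/18 + 36610) = 191794*(659125/18) = 63208110125/9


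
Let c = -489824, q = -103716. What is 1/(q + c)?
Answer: -1/593540 ≈ -1.6848e-6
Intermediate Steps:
1/(q + c) = 1/(-103716 - 489824) = 1/(-593540) = -1/593540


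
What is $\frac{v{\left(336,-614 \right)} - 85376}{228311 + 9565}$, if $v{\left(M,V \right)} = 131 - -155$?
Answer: $- \frac{42545}{118938} \approx -0.35771$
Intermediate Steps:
$v{\left(M,V \right)} = 286$ ($v{\left(M,V \right)} = 131 + 155 = 286$)
$\frac{v{\left(336,-614 \right)} - 85376}{228311 + 9565} = \frac{286 - 85376}{228311 + 9565} = - \frac{85090}{237876} = \left(-85090\right) \frac{1}{237876} = - \frac{42545}{118938}$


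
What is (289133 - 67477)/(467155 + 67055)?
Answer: 110828/267105 ≈ 0.41492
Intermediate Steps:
(289133 - 67477)/(467155 + 67055) = 221656/534210 = 221656*(1/534210) = 110828/267105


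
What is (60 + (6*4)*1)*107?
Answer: 8988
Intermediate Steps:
(60 + (6*4)*1)*107 = (60 + 24*1)*107 = (60 + 24)*107 = 84*107 = 8988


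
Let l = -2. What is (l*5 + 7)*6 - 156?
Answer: -174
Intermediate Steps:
(l*5 + 7)*6 - 156 = (-2*5 + 7)*6 - 156 = (-10 + 7)*6 - 156 = -3*6 - 156 = -18 - 156 = -174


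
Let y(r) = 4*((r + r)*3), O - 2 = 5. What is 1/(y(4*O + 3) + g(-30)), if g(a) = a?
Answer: 1/714 ≈ 0.0014006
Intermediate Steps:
O = 7 (O = 2 + 5 = 7)
y(r) = 24*r (y(r) = 4*((2*r)*3) = 4*(6*r) = 24*r)
1/(y(4*O + 3) + g(-30)) = 1/(24*(4*7 + 3) - 30) = 1/(24*(28 + 3) - 30) = 1/(24*31 - 30) = 1/(744 - 30) = 1/714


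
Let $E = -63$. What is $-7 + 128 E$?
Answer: $-8071$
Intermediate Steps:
$-7 + 128 E = -7 + 128 \left(-63\right) = -7 - 8064 = -8071$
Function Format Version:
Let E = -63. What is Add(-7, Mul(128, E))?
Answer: -8071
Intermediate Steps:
Add(-7, Mul(128, E)) = Add(-7, Mul(128, -63)) = Add(-7, -8064) = -8071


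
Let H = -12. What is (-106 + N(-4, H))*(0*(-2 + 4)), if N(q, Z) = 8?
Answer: 0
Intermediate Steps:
(-106 + N(-4, H))*(0*(-2 + 4)) = (-106 + 8)*(0*(-2 + 4)) = -0*2 = -98*0 = 0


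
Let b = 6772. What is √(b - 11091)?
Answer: I*√4319 ≈ 65.719*I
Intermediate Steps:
√(b - 11091) = √(6772 - 11091) = √(-4319) = I*√4319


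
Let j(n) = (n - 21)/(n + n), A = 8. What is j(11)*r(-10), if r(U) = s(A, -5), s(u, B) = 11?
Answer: -5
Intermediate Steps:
r(U) = 11
j(n) = (-21 + n)/(2*n) (j(n) = (-21 + n)/((2*n)) = (-21 + n)*(1/(2*n)) = (-21 + n)/(2*n))
j(11)*r(-10) = ((½)*(-21 + 11)/11)*11 = ((½)*(1/11)*(-10))*11 = -5/11*11 = -5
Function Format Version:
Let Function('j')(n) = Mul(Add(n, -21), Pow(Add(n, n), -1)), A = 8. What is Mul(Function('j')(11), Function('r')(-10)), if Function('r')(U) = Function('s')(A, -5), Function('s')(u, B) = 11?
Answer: -5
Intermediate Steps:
Function('r')(U) = 11
Function('j')(n) = Mul(Rational(1, 2), Pow(n, -1), Add(-21, n)) (Function('j')(n) = Mul(Add(-21, n), Pow(Mul(2, n), -1)) = Mul(Add(-21, n), Mul(Rational(1, 2), Pow(n, -1))) = Mul(Rational(1, 2), Pow(n, -1), Add(-21, n)))
Mul(Function('j')(11), Function('r')(-10)) = Mul(Mul(Rational(1, 2), Pow(11, -1), Add(-21, 11)), 11) = Mul(Mul(Rational(1, 2), Rational(1, 11), -10), 11) = Mul(Rational(-5, 11), 11) = -5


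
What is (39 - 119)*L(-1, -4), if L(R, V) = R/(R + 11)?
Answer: 8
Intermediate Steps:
L(R, V) = R/(11 + R)
(39 - 119)*L(-1, -4) = (39 - 119)*(-1/(11 - 1)) = -(-80)/10 = -80*(-⅒) = 8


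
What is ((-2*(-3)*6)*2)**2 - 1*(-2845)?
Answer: 8029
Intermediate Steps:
((-2*(-3)*6)*2)**2 - 1*(-2845) = ((6*6)*2)**2 + 2845 = (36*2)**2 + 2845 = 72**2 + 2845 = 5184 + 2845 = 8029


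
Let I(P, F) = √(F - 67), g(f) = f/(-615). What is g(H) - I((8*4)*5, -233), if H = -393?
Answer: 131/205 - 10*I*√3 ≈ 0.63902 - 17.32*I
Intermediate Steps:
g(f) = -f/615 (g(f) = f*(-1/615) = -f/615)
I(P, F) = √(-67 + F)
g(H) - I((8*4)*5, -233) = -1/615*(-393) - √(-67 - 233) = 131/205 - √(-300) = 131/205 - 10*I*√3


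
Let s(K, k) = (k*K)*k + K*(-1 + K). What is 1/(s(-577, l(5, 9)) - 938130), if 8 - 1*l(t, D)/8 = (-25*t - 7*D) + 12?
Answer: -1/1250838992 ≈ -7.9946e-10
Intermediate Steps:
l(t, D) = -32 + 56*D + 200*t (l(t, D) = 64 - 8*((-25*t - 7*D) + 12) = 64 - 8*(12 - 25*t - 7*D) = 64 + (-96 + 56*D + 200*t) = -32 + 56*D + 200*t)
s(K, k) = K*k² + K*(-1 + K) (s(K, k) = (K*k)*k + K*(-1 + K) = K*k² + K*(-1 + K))
1/(s(-577, l(5, 9)) - 938130) = 1/(-577*(-1 - 577 + (-32 + 56*9 + 200*5)²) - 938130) = 1/(-577*(-1 - 577 + (-32 + 504 + 1000)²) - 938130) = 1/(-577*(-1 - 577 + 1472²) - 938130) = 1/(-577*(-1 - 577 + 2166784) - 938130) = 1/(-577*2166206 - 938130) = 1/(-1249900862 - 938130) = 1/(-1250838992) = -1/1250838992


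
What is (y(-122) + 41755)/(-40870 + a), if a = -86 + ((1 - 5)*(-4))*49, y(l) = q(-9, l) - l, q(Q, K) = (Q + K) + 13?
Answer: -41759/40172 ≈ -1.0395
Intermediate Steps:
q(Q, K) = 13 + K + Q (q(Q, K) = (K + Q) + 13 = 13 + K + Q)
y(l) = 4 (y(l) = (13 + l - 9) - l = (4 + l) - l = 4)
a = 698 (a = -86 - 4*(-4)*49 = -86 + 16*49 = -86 + 784 = 698)
(y(-122) + 41755)/(-40870 + a) = (4 + 41755)/(-40870 + 698) = 41759/(-40172) = 41759*(-1/40172) = -41759/40172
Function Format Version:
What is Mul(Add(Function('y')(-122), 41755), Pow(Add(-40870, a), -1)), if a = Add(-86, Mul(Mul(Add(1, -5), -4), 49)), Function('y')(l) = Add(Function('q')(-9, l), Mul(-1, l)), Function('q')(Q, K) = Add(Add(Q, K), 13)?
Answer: Rational(-41759, 40172) ≈ -1.0395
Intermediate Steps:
Function('q')(Q, K) = Add(13, K, Q) (Function('q')(Q, K) = Add(Add(K, Q), 13) = Add(13, K, Q))
Function('y')(l) = 4 (Function('y')(l) = Add(Add(13, l, -9), Mul(-1, l)) = Add(Add(4, l), Mul(-1, l)) = 4)
a = 698 (a = Add(-86, Mul(Mul(-4, -4), 49)) = Add(-86, Mul(16, 49)) = Add(-86, 784) = 698)
Mul(Add(Function('y')(-122), 41755), Pow(Add(-40870, a), -1)) = Mul(Add(4, 41755), Pow(Add(-40870, 698), -1)) = Mul(41759, Pow(-40172, -1)) = Mul(41759, Rational(-1, 40172)) = Rational(-41759, 40172)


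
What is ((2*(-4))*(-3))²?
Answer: 576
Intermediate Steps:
((2*(-4))*(-3))² = (-8*(-3))² = 24² = 576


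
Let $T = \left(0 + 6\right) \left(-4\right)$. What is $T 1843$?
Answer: $-44232$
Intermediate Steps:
$T = -24$ ($T = 6 \left(-4\right) = -24$)
$T 1843 = \left(-24\right) 1843 = -44232$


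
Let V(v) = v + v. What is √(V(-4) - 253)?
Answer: 3*I*√29 ≈ 16.155*I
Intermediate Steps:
V(v) = 2*v
√(V(-4) - 253) = √(2*(-4) - 253) = √(-8 - 253) = √(-261) = 3*I*√29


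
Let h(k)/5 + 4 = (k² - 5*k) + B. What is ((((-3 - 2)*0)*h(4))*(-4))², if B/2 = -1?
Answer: 0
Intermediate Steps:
B = -2 (B = 2*(-1) = -2)
h(k) = -30 - 25*k + 5*k² (h(k) = -20 + 5*((k² - 5*k) - 2) = -20 + 5*(-2 + k² - 5*k) = -20 + (-10 - 25*k + 5*k²) = -30 - 25*k + 5*k²)
((((-3 - 2)*0)*h(4))*(-4))² = ((((-3 - 2)*0)*(-30 - 25*4 + 5*4²))*(-4))² = (((-5*0)*(-30 - 100 + 5*16))*(-4))² = ((0*(-30 - 100 + 80))*(-4))² = ((0*(-50))*(-4))² = (0*(-4))² = 0² = 0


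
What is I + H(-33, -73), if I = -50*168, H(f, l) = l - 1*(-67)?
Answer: -8406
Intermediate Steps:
H(f, l) = 67 + l (H(f, l) = l + 67 = 67 + l)
I = -8400
I + H(-33, -73) = -8400 + (67 - 73) = -8400 - 6 = -8406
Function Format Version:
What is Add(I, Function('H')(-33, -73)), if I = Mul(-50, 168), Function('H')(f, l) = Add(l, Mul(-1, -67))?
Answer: -8406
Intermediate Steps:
Function('H')(f, l) = Add(67, l) (Function('H')(f, l) = Add(l, 67) = Add(67, l))
I = -8400
Add(I, Function('H')(-33, -73)) = Add(-8400, Add(67, -73)) = Add(-8400, -6) = -8406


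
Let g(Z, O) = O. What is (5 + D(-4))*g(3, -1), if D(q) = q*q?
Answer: -21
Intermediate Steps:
D(q) = q²
(5 + D(-4))*g(3, -1) = (5 + (-4)²)*(-1) = (5 + 16)*(-1) = 21*(-1) = -21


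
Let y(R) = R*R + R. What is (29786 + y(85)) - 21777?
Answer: 15319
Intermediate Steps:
y(R) = R + R**2 (y(R) = R**2 + R = R + R**2)
(29786 + y(85)) - 21777 = (29786 + 85*(1 + 85)) - 21777 = (29786 + 85*86) - 21777 = (29786 + 7310) - 21777 = 37096 - 21777 = 15319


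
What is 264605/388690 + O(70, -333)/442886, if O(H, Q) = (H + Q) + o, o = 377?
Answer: 11723416069/17214535934 ≈ 0.68102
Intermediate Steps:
O(H, Q) = 377 + H + Q (O(H, Q) = (H + Q) + 377 = 377 + H + Q)
264605/388690 + O(70, -333)/442886 = 264605/388690 + (377 + 70 - 333)/442886 = 264605*(1/388690) + 114*(1/442886) = 52921/77738 + 57/221443 = 11723416069/17214535934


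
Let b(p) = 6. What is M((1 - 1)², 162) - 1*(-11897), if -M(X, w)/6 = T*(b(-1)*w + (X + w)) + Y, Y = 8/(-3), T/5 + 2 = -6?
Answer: 284073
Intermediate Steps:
T = -40 (T = -10 + 5*(-6) = -10 - 30 = -40)
Y = -8/3 (Y = 8*(-⅓) = -8/3 ≈ -2.6667)
M(X, w) = 16 + 240*X + 1680*w (M(X, w) = -6*(-40*(6*w + (X + w)) - 8/3) = -6*(-40*(X + 7*w) - 8/3) = -6*((-280*w - 40*X) - 8/3) = -6*(-8/3 - 280*w - 40*X) = 16 + 240*X + 1680*w)
M((1 - 1)², 162) - 1*(-11897) = (16 + 240*(1 - 1)² + 1680*162) - 1*(-11897) = (16 + 240*0² + 272160) + 11897 = (16 + 240*0 + 272160) + 11897 = (16 + 0 + 272160) + 11897 = 272176 + 11897 = 284073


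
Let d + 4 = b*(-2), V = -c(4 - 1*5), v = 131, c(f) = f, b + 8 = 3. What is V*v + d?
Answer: 137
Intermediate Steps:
b = -5 (b = -8 + 3 = -5)
V = 1 (V = -(4 - 1*5) = -(4 - 5) = -1*(-1) = 1)
d = 6 (d = -4 - 5*(-2) = -4 + 10 = 6)
V*v + d = 1*131 + 6 = 131 + 6 = 137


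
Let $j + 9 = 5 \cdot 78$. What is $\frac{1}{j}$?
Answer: $\frac{1}{381} \approx 0.0026247$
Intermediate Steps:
$j = 381$ ($j = -9 + 5 \cdot 78 = -9 + 390 = 381$)
$\frac{1}{j} = \frac{1}{381}$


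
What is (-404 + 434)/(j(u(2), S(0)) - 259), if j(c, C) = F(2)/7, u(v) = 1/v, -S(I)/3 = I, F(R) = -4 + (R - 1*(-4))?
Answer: -210/1811 ≈ -0.11596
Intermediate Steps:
F(R) = R (F(R) = -4 + (R + 4) = -4 + (4 + R) = R)
S(I) = -3*I
j(c, C) = 2/7
(-404 + 434)/(j(u(2), S(0)) - 259) = (-404 + 434)/(2/7 - 259) = 30/(-1811/7) = 30*(-7/1811) = -210/1811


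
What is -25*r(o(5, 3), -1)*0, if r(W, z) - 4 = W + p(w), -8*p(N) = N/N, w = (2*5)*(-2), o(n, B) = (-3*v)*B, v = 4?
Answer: 0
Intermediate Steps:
o(n, B) = -12*B (o(n, B) = (-3*4)*B = -12*B)
w = -20 (w = 10*(-2) = -20)
p(N) = -1/8 (p(N) = -N/(8*N) = -1/8*1 = -1/8)
r(W, z) = 31/8 + W (r(W, z) = 4 + (W - 1/8) = 4 + (-1/8 + W) = 31/8 + W)
-25*r(o(5, 3), -1)*0 = -25*(31/8 - 12*3)*0 = -25*(31/8 - 36)*0 = -25*(-257/8)*0 = (6425/8)*0 = 0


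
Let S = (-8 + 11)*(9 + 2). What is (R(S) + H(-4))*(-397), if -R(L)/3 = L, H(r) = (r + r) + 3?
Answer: 41288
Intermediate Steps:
S = 33 (S = 3*11 = 33)
H(r) = 3 + 2*r (H(r) = 2*r + 3 = 3 + 2*r)
R(L) = -3*L
(R(S) + H(-4))*(-397) = (-3*33 + (3 + 2*(-4)))*(-397) = (-99 + (3 - 8))*(-397) = (-99 - 5)*(-397) = -104*(-397) = 41288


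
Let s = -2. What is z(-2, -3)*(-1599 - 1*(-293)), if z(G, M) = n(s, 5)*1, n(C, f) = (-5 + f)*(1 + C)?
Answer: 0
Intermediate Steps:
n(C, f) = (1 + C)*(-5 + f)
z(G, M) = 0 (z(G, M) = (-5 + 5 - 5*(-2) - 2*5)*1 = (-5 + 5 + 10 - 10)*1 = 0*1 = 0)
z(-2, -3)*(-1599 - 1*(-293)) = 0*(-1599 - 1*(-293)) = 0*(-1599 + 293) = 0*(-1306) = 0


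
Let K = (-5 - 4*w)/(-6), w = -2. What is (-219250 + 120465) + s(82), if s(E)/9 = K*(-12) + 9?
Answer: -98650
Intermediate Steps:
K = -1/2 (K = (-5 - 4*(-2))/(-6) = (-5 + 8)*(-1/6) = 3*(-1/6) = -1/2 ≈ -0.50000)
s(E) = 135 (s(E) = 9*(-1/2*(-12) + 9) = 9*(6 + 9) = 9*15 = 135)
(-219250 + 120465) + s(82) = (-219250 + 120465) + 135 = -98785 + 135 = -98650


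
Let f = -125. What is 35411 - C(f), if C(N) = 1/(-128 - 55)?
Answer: 6480214/183 ≈ 35411.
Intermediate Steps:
C(N) = -1/183 (C(N) = 1/(-183) = -1/183)
35411 - C(f) = 35411 - 1*(-1/183) = 35411 + 1/183 = 6480214/183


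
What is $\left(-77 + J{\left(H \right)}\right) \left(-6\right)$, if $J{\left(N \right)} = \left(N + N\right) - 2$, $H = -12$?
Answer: $618$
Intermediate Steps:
$J{\left(N \right)} = -2 + 2 N$ ($J{\left(N \right)} = 2 N - 2 = -2 + 2 N$)
$\left(-77 + J{\left(H \right)}\right) \left(-6\right) = \left(-77 + \left(-2 + 2 \left(-12\right)\right)\right) \left(-6\right) = \left(-77 - 26\right) \left(-6\right) = \left(-103\right) \left(-6\right) = 618$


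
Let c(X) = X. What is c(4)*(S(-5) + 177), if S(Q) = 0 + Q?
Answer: 688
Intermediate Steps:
S(Q) = Q
c(4)*(S(-5) + 177) = 4*(-5 + 177) = 4*172 = 688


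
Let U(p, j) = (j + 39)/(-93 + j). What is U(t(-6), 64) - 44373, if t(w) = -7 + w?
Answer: -1286920/29 ≈ -44377.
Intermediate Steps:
U(p, j) = (39 + j)/(-93 + j)
U(t(-6), 64) - 44373 = (39 + 64)/(-93 + 64) - 44373 = 103/(-29) - 44373 = -1/29*103 - 44373 = -103/29 - 44373 = -1286920/29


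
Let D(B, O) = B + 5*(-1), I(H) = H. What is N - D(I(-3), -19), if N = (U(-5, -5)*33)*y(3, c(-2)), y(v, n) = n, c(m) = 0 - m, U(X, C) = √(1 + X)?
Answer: 8 + 132*I ≈ 8.0 + 132.0*I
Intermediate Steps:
c(m) = -m
D(B, O) = -5 + B (D(B, O) = B - 5 = -5 + B)
N = 132*I (N = (√(1 - 5)*33)*(-1*(-2)) = (√(-4)*33)*2 = ((2*I)*33)*2 = (66*I)*2 = 132*I ≈ 132.0*I)
N - D(I(-3), -19) = 132*I - (-5 - 3) = 132*I - 1*(-8) = 132*I + 8 = 8 + 132*I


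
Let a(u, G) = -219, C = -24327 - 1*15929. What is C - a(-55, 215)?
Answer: -40037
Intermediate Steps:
C = -40256 (C = -24327 - 15929 = -40256)
C - a(-55, 215) = -40256 - 1*(-219) = -40256 + 219 = -40037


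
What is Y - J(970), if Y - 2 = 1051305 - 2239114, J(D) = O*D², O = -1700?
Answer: 1598342193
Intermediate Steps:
J(D) = -1700*D²
Y = -1187807 (Y = 2 + (1051305 - 2239114) = 2 - 1187809 = -1187807)
Y - J(970) = -1187807 - (-1700)*970² = -1187807 - (-1700)*940900 = -1187807 - 1*(-1599530000) = -1187807 + 1599530000 = 1598342193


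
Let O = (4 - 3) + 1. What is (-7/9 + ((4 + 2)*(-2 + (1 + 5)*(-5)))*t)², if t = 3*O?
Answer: 107640625/81 ≈ 1.3289e+6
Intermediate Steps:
O = 2 (O = 1 + 1 = 2)
t = 6 (t = 3*2 = 6)
(-7/9 + ((4 + 2)*(-2 + (1 + 5)*(-5)))*t)² = (-7/9 + ((4 + 2)*(-2 + (1 + 5)*(-5)))*6)² = (-7*⅑ + (6*(-2 + 6*(-5)))*6)² = (-7/9 + (6*(-2 - 30))*6)² = (-7/9 + (6*(-32))*6)² = (-7/9 - 192*6)² = (-7/9 - 1152)² = (-10375/9)² = 107640625/81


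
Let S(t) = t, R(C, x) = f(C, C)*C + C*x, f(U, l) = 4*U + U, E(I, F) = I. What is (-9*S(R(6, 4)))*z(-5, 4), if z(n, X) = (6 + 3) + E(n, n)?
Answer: -7344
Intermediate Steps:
f(U, l) = 5*U
R(C, x) = 5*C² + C*x (R(C, x) = (5*C)*C + C*x = 5*C² + C*x)
z(n, X) = 9 + n (z(n, X) = (6 + 3) + n = 9 + n)
(-9*S(R(6, 4)))*z(-5, 4) = (-54*(4 + 5*6))*(9 - 5) = -54*(4 + 30)*4 = -54*34*4 = -9*204*4 = -1836*4 = -7344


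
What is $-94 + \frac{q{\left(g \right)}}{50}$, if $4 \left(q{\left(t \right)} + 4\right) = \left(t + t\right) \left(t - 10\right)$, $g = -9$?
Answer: $- \frac{9237}{100} \approx -92.37$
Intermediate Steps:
$q{\left(t \right)} = -4 + \frac{t \left(-10 + t\right)}{2}$ ($q{\left(t \right)} = -4 + \frac{\left(t + t\right) \left(t - 10\right)}{4} = -4 + \frac{2 t \left(-10 + t\right)}{4} = -4 + \frac{t \left(-10 + t\right)}{2}$)
$-94 + \frac{q{\left(g \right)}}{50} = -94 + \frac{-4 + \frac{\left(-9\right)^{2}}{2} - -45}{50} = -94 + \left(-4 + \frac{1}{2} \cdot 81 + 45\right) \frac{1}{50} = -94 + \left(-4 + \frac{81}{2} + 45\right) \frac{1}{50} = -94 + \frac{163}{2} \cdot \frac{1}{50} = -94 + \frac{163}{100} = - \frac{9237}{100}$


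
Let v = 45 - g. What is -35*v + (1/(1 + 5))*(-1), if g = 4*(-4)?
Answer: -12811/6 ≈ -2135.2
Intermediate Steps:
g = -16
v = 61 (v = 45 - 1*(-16) = 45 + 16 = 61)
-35*v + (1/(1 + 5))*(-1) = -35*61 + (1/(1 + 5))*(-1) = -2135 + (1/6)*(-1) = -2135 - 1/6 = -12811/6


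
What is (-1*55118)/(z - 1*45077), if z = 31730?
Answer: 55118/13347 ≈ 4.1296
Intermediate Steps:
(-1*55118)/(z - 1*45077) = (-1*55118)/(31730 - 1*45077) = -55118/(31730 - 45077) = -55118/(-13347) = -55118*(-1/13347) = 55118/13347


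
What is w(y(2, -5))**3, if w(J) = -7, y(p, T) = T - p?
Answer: -343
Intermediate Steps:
w(y(2, -5))**3 = (-7)**3 = -343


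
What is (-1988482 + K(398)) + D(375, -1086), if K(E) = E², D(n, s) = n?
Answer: -1829703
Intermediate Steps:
(-1988482 + K(398)) + D(375, -1086) = (-1988482 + 398²) + 375 = (-1988482 + 158404) + 375 = -1830078 + 375 = -1829703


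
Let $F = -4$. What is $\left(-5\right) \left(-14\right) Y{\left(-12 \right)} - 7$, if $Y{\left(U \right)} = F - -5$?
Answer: $63$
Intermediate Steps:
$Y{\left(U \right)} = 1$ ($Y{\left(U \right)} = -4 - -5 = -4 + 5 = 1$)
$\left(-5\right) \left(-14\right) Y{\left(-12 \right)} - 7 = \left(-5\right) \left(-14\right) 1 - 7 = 70 \cdot 1 - 7 = 70 - 7 = 63$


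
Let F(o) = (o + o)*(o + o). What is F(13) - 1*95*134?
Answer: -12054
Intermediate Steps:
F(o) = 4*o² (F(o) = (2*o)*(2*o) = 4*o²)
F(13) - 1*95*134 = 4*13² - 1*95*134 = 4*169 - 95*134 = 676 - 12730 = -12054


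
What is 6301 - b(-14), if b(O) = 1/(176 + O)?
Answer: 1020761/162 ≈ 6301.0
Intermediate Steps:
6301 - b(-14) = 6301 - 1/(176 - 14) = 6301 - 1/162 = 1020761/162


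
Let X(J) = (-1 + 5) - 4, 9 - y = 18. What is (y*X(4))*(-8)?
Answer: 0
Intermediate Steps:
y = -9 (y = 9 - 1*18 = 9 - 18 = -9)
X(J) = 0 (X(J) = 4 - 4 = 0)
(y*X(4))*(-8) = -9*0*(-8) = 0*(-8) = 0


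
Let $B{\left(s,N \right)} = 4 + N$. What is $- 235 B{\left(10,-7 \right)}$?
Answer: $705$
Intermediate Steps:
$- 235 B{\left(10,-7 \right)} = - 235 \left(4 - 7\right) = \left(-235\right) \left(-3\right) = 705$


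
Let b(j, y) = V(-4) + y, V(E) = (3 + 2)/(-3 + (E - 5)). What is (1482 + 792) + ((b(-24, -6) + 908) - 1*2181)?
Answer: 11935/12 ≈ 994.58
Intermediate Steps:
V(E) = 5/(-8 + E) (V(E) = 5/(-3 + (-5 + E)) = 5/(-8 + E))
b(j, y) = -5/12 + y (b(j, y) = 5/(-8 - 4) + y = 5/(-12) + y = 5*(-1/12) + y = -5/12 + y)
(1482 + 792) + ((b(-24, -6) + 908) - 1*2181) = (1482 + 792) + (((-5/12 - 6) + 908) - 1*2181) = 2274 + ((-77/12 + 908) - 2181) = 2274 + (10819/12 - 2181) = 2274 - 15353/12 = 11935/12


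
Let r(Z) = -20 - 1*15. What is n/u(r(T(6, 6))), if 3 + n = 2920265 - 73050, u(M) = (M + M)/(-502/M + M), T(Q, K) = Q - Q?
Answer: 1029267138/1225 ≈ 8.4022e+5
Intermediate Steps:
T(Q, K) = 0
r(Z) = -35 (r(Z) = -20 - 15 = -35)
u(M) = 2*M/(M - 502/M) (u(M) = (2*M)/(M - 502/M) = 2*M/(M - 502/M))
n = 2847212 (n = -3 + (2920265 - 73050) = -3 + 2847215 = 2847212)
n/u(r(T(6, 6))) = 2847212/((2*(-35)²/(-502 + (-35)²))) = 2847212/((2*1225/(-502 + 1225))) = 2847212/((2*1225/723)) = 2847212/((2*1225*(1/723))) = 2847212/(2450/723) = 2847212*(723/2450) = 1029267138/1225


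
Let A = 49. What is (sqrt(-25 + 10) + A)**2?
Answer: (49 + I*sqrt(15))**2 ≈ 2386.0 + 379.55*I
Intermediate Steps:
(sqrt(-25 + 10) + A)**2 = (sqrt(-25 + 10) + 49)**2 = (sqrt(-15) + 49)**2 = (I*sqrt(15) + 49)**2 = (49 + I*sqrt(15))**2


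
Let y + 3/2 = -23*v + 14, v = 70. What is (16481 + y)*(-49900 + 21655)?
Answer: -840768915/2 ≈ -4.2038e+8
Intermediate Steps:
y = -3195/2 (y = -3/2 + (-23*70 + 14) = -3/2 + (-1610 + 14) = -3/2 - 1596 = -3195/2 ≈ -1597.5)
(16481 + y)*(-49900 + 21655) = (16481 - 3195/2)*(-49900 + 21655) = (29767/2)*(-28245) = -840768915/2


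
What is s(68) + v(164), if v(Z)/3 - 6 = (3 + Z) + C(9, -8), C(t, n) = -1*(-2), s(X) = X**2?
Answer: 5149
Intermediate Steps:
C(t, n) = 2
v(Z) = 33 + 3*Z (v(Z) = 18 + 3*((3 + Z) + 2) = 18 + 3*(5 + Z) = 18 + (15 + 3*Z) = 33 + 3*Z)
s(68) + v(164) = 68**2 + (33 + 3*164) = 4624 + (33 + 492) = 4624 + 525 = 5149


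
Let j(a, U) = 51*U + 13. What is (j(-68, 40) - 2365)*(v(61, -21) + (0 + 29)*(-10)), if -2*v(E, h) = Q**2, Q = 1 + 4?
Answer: 94380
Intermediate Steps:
j(a, U) = 13 + 51*U
Q = 5
v(E, h) = -25/2 (v(E, h) = -1/2*5**2 = -1/2*25 = -25/2)
(j(-68, 40) - 2365)*(v(61, -21) + (0 + 29)*(-10)) = ((13 + 51*40) - 2365)*(-25/2 + (0 + 29)*(-10)) = ((13 + 2040) - 2365)*(-25/2 + 29*(-10)) = (2053 - 2365)*(-25/2 - 290) = -312*(-605/2) = 94380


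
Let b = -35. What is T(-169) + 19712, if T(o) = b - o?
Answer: 19846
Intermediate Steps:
T(o) = -35 - o
T(-169) + 19712 = (-35 - 1*(-169)) + 19712 = (-35 + 169) + 19712 = 134 + 19712 = 19846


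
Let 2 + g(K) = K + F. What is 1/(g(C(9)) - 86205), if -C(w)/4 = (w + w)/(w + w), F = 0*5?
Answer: -1/86211 ≈ -1.1599e-5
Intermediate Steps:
F = 0
C(w) = -4 (C(w) = -4*(w + w)/(w + w) = -4*2*w/(2*w) = -4*2*w*1/(2*w) = -4*1 = -4)
g(K) = -2 + K (g(K) = -2 + (K + 0) = -2 + K)
1/(g(C(9)) - 86205) = 1/((-2 - 4) - 86205) = 1/(-6 - 86205) = 1/(-86211) = -1/86211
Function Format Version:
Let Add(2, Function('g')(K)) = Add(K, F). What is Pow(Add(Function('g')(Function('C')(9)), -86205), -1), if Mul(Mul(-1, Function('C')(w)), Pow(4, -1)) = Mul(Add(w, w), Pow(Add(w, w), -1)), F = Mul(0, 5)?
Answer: Rational(-1, 86211) ≈ -1.1599e-5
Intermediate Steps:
F = 0
Function('C')(w) = -4 (Function('C')(w) = Mul(-4, Mul(Add(w, w), Pow(Add(w, w), -1))) = Mul(-4, Mul(Mul(2, w), Pow(Mul(2, w), -1))) = Mul(-4, Mul(Mul(2, w), Mul(Rational(1, 2), Pow(w, -1)))) = Mul(-4, 1) = -4)
Function('g')(K) = Add(-2, K) (Function('g')(K) = Add(-2, Add(K, 0)) = Add(-2, K))
Pow(Add(Function('g')(Function('C')(9)), -86205), -1) = Pow(Add(Add(-2, -4), -86205), -1) = Pow(Add(-6, -86205), -1) = Pow(-86211, -1) = Rational(-1, 86211)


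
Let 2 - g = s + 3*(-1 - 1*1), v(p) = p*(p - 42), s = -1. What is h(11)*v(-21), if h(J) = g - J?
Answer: -2646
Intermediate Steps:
v(p) = p*(-42 + p)
g = 9 (g = 2 - (-1 + 3*(-1 - 1*1)) = 2 - (-1 + 3*(-1 - 1)) = 2 - (-1 + 3*(-2)) = 2 - (-1 - 6) = 2 - 1*(-7) = 2 + 7 = 9)
h(J) = 9 - J
h(11)*v(-21) = (9 - 1*11)*(-21*(-42 - 21)) = (9 - 11)*(-21*(-63)) = -2*1323 = -2646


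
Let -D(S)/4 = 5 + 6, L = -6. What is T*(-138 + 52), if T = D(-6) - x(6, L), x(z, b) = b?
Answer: 3268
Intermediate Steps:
D(S) = -44 (D(S) = -4*(5 + 6) = -4*11 = -44)
T = -38 (T = -44 - 1*(-6) = -44 + 6 = -38)
T*(-138 + 52) = -38*(-138 + 52) = -38*(-86) = 3268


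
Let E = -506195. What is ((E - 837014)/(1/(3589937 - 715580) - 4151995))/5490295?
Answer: 3860862191613/65522914871443063130 ≈ 5.8924e-8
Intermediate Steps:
((E - 837014)/(1/(3589937 - 715580) - 4151995))/5490295 = ((-506195 - 837014)/(1/(3589937 - 715580) - 4151995))/5490295 = -1343209/(1/2874357 - 4151995)*(1/5490295) = -1343209/(-11934315892214/2874357)*(1/5490295) = -1343209*(-2874357/11934315892214)*(1/5490295) = (3860862191613/11934315892214)*(1/5490295) = 3860862191613/65522914871443063130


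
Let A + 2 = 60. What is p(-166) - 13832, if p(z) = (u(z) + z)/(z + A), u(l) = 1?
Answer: -497897/36 ≈ -13830.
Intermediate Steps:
A = 58 (A = -2 + 60 = 58)
p(z) = (1 + z)/(58 + z) (p(z) = (1 + z)/(z + 58) = (1 + z)/(58 + z))
p(-166) - 13832 = (1 - 166)/(58 - 166) - 13832 = -165/(-108) - 13832 = -1/108*(-165) - 13832 = 55/36 - 13832 = -497897/36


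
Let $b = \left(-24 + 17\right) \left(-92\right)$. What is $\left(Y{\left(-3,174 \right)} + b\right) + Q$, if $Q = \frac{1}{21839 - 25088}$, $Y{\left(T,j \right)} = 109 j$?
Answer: $\frac{63712889}{3249} \approx 19610.0$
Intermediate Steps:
$b = 644$ ($b = \left(-7\right) \left(-92\right) = 644$)
$Q = - \frac{1}{3249}$ ($Q = \frac{1}{-3249} = - \frac{1}{3249} \approx -0.00030779$)
$\left(Y{\left(-3,174 \right)} + b\right) + Q = \left(109 \cdot 174 + 644\right) - \frac{1}{3249} = \left(18966 + 644\right) - \frac{1}{3249} = 19610 - \frac{1}{3249} = \frac{63712889}{3249}$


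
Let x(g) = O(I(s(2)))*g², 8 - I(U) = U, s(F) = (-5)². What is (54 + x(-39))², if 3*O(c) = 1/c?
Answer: 168921/289 ≈ 584.50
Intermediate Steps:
s(F) = 25
I(U) = 8 - U
O(c) = 1/(3*c)
x(g) = -g²/51 (x(g) = (1/(3*(8 - 1*25)))*g² = (1/(3*(8 - 25)))*g² = ((⅓)/(-17))*g² = ((⅓)*(-1/17))*g² = -g²/51)
(54 + x(-39))² = (54 - 1/51*(-39)²)² = (54 - 1/51*1521)² = (54 - 507/17)² = (411/17)² = 168921/289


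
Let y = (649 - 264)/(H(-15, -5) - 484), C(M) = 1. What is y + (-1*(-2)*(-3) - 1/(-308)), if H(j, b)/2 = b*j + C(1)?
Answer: -91473/12782 ≈ -7.1564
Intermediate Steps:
H(j, b) = 2 + 2*b*j (H(j, b) = 2*(b*j + 1) = 2*(1 + b*j) = 2 + 2*b*j)
y = -385/332 (y = (649 - 264)/((2 + 2*(-5)*(-15)) - 484) = 385/((2 + 150) - 484) = 385/(152 - 484) = 385/(-332) = 385*(-1/332) = -385/332 ≈ -1.1596)
y + (-1*(-2)*(-3) - 1/(-308)) = -385/332 + (-1*(-2)*(-3) - 1/(-308)) = -385/332 + (2*(-3) - 1*(-1/308)) = -385/332 + (-6 + 1/308) = -385/332 - 1847/308 = -91473/12782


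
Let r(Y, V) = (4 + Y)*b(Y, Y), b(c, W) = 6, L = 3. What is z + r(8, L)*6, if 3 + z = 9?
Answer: 438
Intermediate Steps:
z = 6 (z = -3 + 9 = 6)
r(Y, V) = 24 + 6*Y (r(Y, V) = (4 + Y)*6 = 24 + 6*Y)
z + r(8, L)*6 = 6 + (24 + 6*8)*6 = 6 + (24 + 48)*6 = 6 + 72*6 = 6 + 432 = 438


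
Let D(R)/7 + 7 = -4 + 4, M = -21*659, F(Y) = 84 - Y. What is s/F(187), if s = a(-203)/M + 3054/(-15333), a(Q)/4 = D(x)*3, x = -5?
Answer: 527754/346919347 ≈ 0.0015213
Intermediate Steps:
M = -13839
D(R) = -49 (D(R) = -49 + 7*(-4 + 4) = -49 + 7*0 = -49 + 0 = -49)
a(Q) = -588 (a(Q) = 4*(-49*3) = 4*(-147) = -588)
s = -527754/3368149 (s = -588/(-13839) + 3054/(-15333) = -588*(-1/13839) + 3054*(-1/15333) = 28/659 - 1018/5111 = -527754/3368149 ≈ -0.15669)
s/F(187) = -527754/(3368149*(84 - 1*187)) = -527754/(3368149*(84 - 187)) = -527754/3368149/(-103) = -527754/3368149*(-1/103) = 527754/346919347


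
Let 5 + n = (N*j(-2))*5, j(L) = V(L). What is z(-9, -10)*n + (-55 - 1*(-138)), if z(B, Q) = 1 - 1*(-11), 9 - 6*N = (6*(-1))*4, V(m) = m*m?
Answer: 1343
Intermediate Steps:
V(m) = m²
N = 11/2 (N = 3/2 - 6*(-1)*4/6 = 3/2 - (-1)*4 = 3/2 - ⅙*(-24) = 3/2 + 4 = 11/2 ≈ 5.5000)
j(L) = L²
n = 105 (n = -5 + ((11/2)*(-2)²)*5 = -5 + ((11/2)*4)*5 = -5 + 22*5 = -5 + 110 = 105)
z(B, Q) = 12 (z(B, Q) = 1 + 11 = 12)
z(-9, -10)*n + (-55 - 1*(-138)) = 12*105 + (-55 - 1*(-138)) = 1260 + (-55 + 138) = 1260 + 83 = 1343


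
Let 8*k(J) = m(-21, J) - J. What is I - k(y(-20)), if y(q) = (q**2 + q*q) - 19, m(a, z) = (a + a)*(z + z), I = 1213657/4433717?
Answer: 294342012301/35469736 ≈ 8298.4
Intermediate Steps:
I = 1213657/4433717 (I = 1213657*(1/4433717) = 1213657/4433717 ≈ 0.27373)
m(a, z) = 4*a*z (m(a, z) = (2*a)*(2*z) = 4*a*z)
y(q) = -19 + 2*q**2 (y(q) = (q**2 + q**2) - 19 = 2*q**2 - 19 = -19 + 2*q**2)
k(J) = -85*J/8 (k(J) = (4*(-21)*J - J)/8 = (-84*J - J)/8 = (-85*J)/8 = -85*J/8)
I - k(y(-20)) = 1213657/4433717 - (-85)*(-19 + 2*(-20)**2)/8 = 1213657/4433717 - (-85)*(-19 + 2*400)/8 = 1213657/4433717 - (-85)*(-19 + 800)/8 = 1213657/4433717 - (-85)*781/8 = 1213657/4433717 - 1*(-66385/8) = 1213657/4433717 + 66385/8 = 294342012301/35469736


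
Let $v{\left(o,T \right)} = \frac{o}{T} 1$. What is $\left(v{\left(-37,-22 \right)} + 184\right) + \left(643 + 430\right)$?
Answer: $\frac{27691}{22} \approx 1258.7$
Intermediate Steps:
$v{\left(o,T \right)} = \frac{o}{T}$
$\left(v{\left(-37,-22 \right)} + 184\right) + \left(643 + 430\right) = \left(- \frac{37}{-22} + 184\right) + \left(643 + 430\right) = \left(\left(-37\right) \left(- \frac{1}{22}\right) + 184\right) + 1073 = \left(\frac{37}{22} + 184\right) + 1073 = \frac{4085}{22} + 1073 = \frac{27691}{22}$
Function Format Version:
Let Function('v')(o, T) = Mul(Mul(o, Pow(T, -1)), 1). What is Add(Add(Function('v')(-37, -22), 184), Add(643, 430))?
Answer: Rational(27691, 22) ≈ 1258.7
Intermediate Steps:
Function('v')(o, T) = Mul(o, Pow(T, -1))
Add(Add(Function('v')(-37, -22), 184), Add(643, 430)) = Add(Add(Mul(-37, Pow(-22, -1)), 184), Add(643, 430)) = Add(Add(Mul(-37, Rational(-1, 22)), 184), 1073) = Add(Add(Rational(37, 22), 184), 1073) = Add(Rational(4085, 22), 1073) = Rational(27691, 22)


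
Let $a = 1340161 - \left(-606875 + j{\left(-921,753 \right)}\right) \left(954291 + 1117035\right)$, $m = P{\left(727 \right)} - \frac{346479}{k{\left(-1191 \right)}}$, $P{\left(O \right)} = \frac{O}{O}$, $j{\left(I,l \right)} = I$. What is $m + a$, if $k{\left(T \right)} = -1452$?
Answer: $\frac{609329378981965}{484} \approx 1.2589 \cdot 10^{12}$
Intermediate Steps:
$P{\left(O \right)} = 1$
$m = \frac{115977}{484}$ ($m = 1 - \frac{346479}{-1452} = 1 - - \frac{115493}{484} = 1 + \frac{115493}{484} = \frac{115977}{484} \approx 239.62$)
$a = 1258944997657$ ($a = 1340161 - \left(-606875 - 921\right) \left(954291 + 1117035\right) = 1340161 - \left(-607796\right) 2071326 = 1340161 - -1258943657496 = 1340161 + 1258943657496 = 1258944997657$)
$m + a = \frac{115977}{484} + 1258944997657 = \frac{609329378981965}{484}$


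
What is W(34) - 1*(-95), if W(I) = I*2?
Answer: 163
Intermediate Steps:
W(I) = 2*I
W(34) - 1*(-95) = 2*34 - 1*(-95) = 68 + 95 = 163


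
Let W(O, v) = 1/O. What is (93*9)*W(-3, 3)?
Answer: -279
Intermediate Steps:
(93*9)*W(-3, 3) = (93*9)/(-3) = 837*(-1/3) = -279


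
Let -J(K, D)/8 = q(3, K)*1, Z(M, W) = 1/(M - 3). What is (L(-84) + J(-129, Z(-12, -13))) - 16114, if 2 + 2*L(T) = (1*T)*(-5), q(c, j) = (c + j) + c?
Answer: -14921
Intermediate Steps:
q(c, j) = j + 2*c
Z(M, W) = 1/(-3 + M)
L(T) = -1 - 5*T/2 (L(T) = -1 + ((1*T)*(-5))/2 = -1 + (T*(-5))/2 = -1 + (-5*T)/2 = -1 - 5*T/2)
J(K, D) = -48 - 8*K (J(K, D) = -8*(K + 2*3) = -8*(K + 6) = -8*(6 + K) = -48 - 8*K)
(L(-84) + J(-129, Z(-12, -13))) - 16114 = ((-1 - 5/2*(-84)) + (-48 - 8*(-129))) - 16114 = ((-1 + 210) + (-48 + 1032)) - 16114 = (209 + 984) - 16114 = 1193 - 16114 = -14921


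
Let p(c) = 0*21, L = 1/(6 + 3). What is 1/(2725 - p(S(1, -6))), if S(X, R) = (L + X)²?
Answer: 1/2725 ≈ 0.00036697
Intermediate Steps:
L = ⅑ (L = 1/9 = ⅑ ≈ 0.11111)
S(X, R) = (⅑ + X)²
p(c) = 0
1/(2725 - p(S(1, -6))) = 1/(2725 - 1*0) = 1/(2725 + 0) = 1/2725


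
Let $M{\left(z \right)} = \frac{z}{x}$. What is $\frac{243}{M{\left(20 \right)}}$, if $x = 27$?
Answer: $\frac{6561}{20} \approx 328.05$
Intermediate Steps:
$M{\left(z \right)} = \frac{z}{27}$
$\frac{243}{M{\left(20 \right)}} = \frac{243}{\frac{1}{27} \cdot 20} = \frac{243}{\frac{20}{27}} = 243 \cdot \frac{27}{20} = \frac{6561}{20}$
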